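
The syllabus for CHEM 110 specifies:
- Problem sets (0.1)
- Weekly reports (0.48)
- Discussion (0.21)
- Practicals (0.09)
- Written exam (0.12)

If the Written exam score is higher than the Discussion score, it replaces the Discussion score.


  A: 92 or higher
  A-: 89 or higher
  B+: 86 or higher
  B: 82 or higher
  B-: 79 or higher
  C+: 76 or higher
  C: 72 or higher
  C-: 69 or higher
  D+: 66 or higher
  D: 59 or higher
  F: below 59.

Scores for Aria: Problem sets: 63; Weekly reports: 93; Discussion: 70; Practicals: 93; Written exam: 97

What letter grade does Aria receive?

A-

Written exam (97) > Discussion (70), so Discussion counts as 97.
Weighted total:
  Problem sets 63 × 0.1 = 6.3
  Weekly reports 93 × 0.48 = 44.64
  Discussion 97 × 0.21 = 20.37
  Practicals 93 × 0.09 = 8.37
  Written exam 97 × 0.12 = 11.64
Sum = 91.32
91.32 is ≥ 89 and < 92 → A-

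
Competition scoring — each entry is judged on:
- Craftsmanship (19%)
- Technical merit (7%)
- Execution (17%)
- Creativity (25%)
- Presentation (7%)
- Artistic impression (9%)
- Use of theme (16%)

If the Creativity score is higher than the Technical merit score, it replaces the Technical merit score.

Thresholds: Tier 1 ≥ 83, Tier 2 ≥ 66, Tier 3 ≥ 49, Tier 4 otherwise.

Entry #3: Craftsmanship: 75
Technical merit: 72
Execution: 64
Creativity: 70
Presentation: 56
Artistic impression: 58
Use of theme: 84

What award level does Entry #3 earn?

Tier 2

Creativity (70) ≤ Technical merit (72), so Technical merit stays at 72.
Weighted total:
  Craftsmanship 75 × 0.19 = 14.25
  Technical merit 72 × 0.07 = 5.04
  Execution 64 × 0.17 = 10.88
  Creativity 70 × 0.25 = 17.5
  Presentation 56 × 0.07 = 3.92
  Artistic impression 58 × 0.09 = 5.22
  Use of theme 84 × 0.16 = 13.44
Sum = 70.25
70.25 is ≥ 66 and < 83 → Tier 2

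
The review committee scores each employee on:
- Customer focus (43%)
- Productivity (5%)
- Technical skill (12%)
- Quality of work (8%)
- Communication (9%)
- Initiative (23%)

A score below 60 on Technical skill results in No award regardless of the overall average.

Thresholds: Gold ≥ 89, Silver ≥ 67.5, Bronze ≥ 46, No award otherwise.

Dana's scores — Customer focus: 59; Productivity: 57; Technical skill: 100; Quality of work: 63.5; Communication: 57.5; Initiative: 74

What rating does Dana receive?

Technical skill score 100 ≥ 60: minimum met.
Weighted total:
  Customer focus 59 × 0.43 = 25.37
  Productivity 57 × 0.05 = 2.85
  Technical skill 100 × 0.12 = 12
  Quality of work 63.5 × 0.08 = 5.08
  Communication 57.5 × 0.09 = 5.175
  Initiative 74 × 0.23 = 17.02
Sum = 67.495
67.495 is ≥ 46 and < 67.5 → Bronze

Bronze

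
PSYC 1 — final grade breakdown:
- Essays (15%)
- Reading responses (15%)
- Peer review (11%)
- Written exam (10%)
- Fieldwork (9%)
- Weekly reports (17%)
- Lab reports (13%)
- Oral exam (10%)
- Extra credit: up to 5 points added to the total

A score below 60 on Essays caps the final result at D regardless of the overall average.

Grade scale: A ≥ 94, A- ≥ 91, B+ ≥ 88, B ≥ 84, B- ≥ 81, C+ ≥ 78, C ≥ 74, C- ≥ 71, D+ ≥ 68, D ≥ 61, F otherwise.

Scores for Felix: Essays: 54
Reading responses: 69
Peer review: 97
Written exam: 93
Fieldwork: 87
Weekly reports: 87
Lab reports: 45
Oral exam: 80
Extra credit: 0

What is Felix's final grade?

D

Essays score 54 < 60: minimum not met.
Weighted total:
  Essays 54 × 0.15 = 8.1
  Reading responses 69 × 0.15 = 10.35
  Peer review 97 × 0.11 = 10.67
  Written exam 93 × 0.1 = 9.3
  Fieldwork 87 × 0.09 = 7.83
  Weekly reports 87 × 0.17 = 14.79
  Lab reports 45 × 0.13 = 5.85
  Oral exam 80 × 0.1 = 8
Sum = 74.89
Extra credit: 74.89 + 0 = 74.89
74.89 would be C; cap at D applies → D.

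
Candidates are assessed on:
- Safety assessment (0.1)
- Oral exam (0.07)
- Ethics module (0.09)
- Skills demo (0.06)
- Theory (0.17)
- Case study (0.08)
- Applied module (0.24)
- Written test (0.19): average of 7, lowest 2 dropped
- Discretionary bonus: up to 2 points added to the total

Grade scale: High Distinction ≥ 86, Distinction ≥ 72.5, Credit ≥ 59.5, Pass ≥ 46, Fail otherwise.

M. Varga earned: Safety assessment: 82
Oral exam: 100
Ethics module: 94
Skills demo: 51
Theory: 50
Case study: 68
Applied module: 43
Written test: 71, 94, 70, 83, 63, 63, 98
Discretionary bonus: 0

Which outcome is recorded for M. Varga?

Written test: drop 63, 63 → average of remaining 5 = 416/5 = 83.2
Weighted total:
  Safety assessment 82 × 0.1 = 8.2
  Oral exam 100 × 0.07 = 7
  Ethics module 94 × 0.09 = 8.46
  Skills demo 51 × 0.06 = 3.06
  Theory 50 × 0.17 = 8.5
  Case study 68 × 0.08 = 5.44
  Applied module 43 × 0.24 = 10.32
  Written test 83.2 × 0.19 = 15.808
Sum = 66.788
Discretionary bonus: 66.788 + 0 = 66.788
66.788 is ≥ 59.5 and < 72.5 → Credit

Credit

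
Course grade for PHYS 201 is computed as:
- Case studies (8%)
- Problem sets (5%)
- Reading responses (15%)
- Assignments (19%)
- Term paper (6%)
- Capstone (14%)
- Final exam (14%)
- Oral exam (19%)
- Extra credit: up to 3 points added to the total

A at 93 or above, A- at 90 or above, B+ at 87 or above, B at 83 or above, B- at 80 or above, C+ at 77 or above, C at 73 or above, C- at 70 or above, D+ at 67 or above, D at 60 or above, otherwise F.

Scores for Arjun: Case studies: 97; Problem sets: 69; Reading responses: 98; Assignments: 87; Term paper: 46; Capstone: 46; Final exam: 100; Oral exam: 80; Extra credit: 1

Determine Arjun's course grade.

Weighted total:
  Case studies 97 × 0.08 = 7.76
  Problem sets 69 × 0.05 = 3.45
  Reading responses 98 × 0.15 = 14.7
  Assignments 87 × 0.19 = 16.53
  Term paper 46 × 0.06 = 2.76
  Capstone 46 × 0.14 = 6.44
  Final exam 100 × 0.14 = 14
  Oral exam 80 × 0.19 = 15.2
Sum = 80.84
Extra credit: 80.84 + 1 = 81.84
81.84 is ≥ 80 and < 83 → B-

B-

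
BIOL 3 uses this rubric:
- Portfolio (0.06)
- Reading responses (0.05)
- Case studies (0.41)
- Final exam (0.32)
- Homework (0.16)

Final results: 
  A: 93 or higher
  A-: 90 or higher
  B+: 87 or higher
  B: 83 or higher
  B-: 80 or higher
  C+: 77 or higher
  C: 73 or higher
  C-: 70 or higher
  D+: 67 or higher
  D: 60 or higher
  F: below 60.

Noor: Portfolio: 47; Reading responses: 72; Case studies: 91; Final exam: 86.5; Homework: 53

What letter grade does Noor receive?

C+

Weighted total:
  Portfolio 47 × 0.06 = 2.82
  Reading responses 72 × 0.05 = 3.6
  Case studies 91 × 0.41 = 37.31
  Final exam 86.5 × 0.32 = 27.68
  Homework 53 × 0.16 = 8.48
Sum = 79.89
79.89 is ≥ 77 and < 80 → C+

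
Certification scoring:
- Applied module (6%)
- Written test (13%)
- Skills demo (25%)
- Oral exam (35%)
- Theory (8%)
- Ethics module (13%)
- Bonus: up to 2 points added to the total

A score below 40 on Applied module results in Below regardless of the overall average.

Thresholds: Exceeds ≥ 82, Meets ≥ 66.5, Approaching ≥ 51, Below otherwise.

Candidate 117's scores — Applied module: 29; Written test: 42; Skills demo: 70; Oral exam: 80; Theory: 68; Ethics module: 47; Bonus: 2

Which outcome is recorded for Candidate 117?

Below

Applied module score 29 < 40: minimum not met.
Weighted total:
  Applied module 29 × 0.06 = 1.74
  Written test 42 × 0.13 = 5.46
  Skills demo 70 × 0.25 = 17.5
  Oral exam 80 × 0.35 = 28
  Theory 68 × 0.08 = 5.44
  Ethics module 47 × 0.13 = 6.11
Sum = 64.25
Bonus: 64.25 + 2 = 66.25
Because the Applied module minimum was not met, the result is Below.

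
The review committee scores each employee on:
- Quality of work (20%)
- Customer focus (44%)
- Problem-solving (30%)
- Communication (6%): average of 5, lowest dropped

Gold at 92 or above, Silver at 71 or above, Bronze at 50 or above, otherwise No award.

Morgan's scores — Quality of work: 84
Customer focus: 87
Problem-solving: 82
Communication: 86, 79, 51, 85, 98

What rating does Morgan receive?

Silver

Communication: drop 51 → average of remaining 4 = 348/4 = 87
Weighted total:
  Quality of work 84 × 0.2 = 16.8
  Customer focus 87 × 0.44 = 38.28
  Problem-solving 82 × 0.3 = 24.6
  Communication 87 × 0.06 = 5.22
Sum = 84.9
84.9 is ≥ 71 and < 92 → Silver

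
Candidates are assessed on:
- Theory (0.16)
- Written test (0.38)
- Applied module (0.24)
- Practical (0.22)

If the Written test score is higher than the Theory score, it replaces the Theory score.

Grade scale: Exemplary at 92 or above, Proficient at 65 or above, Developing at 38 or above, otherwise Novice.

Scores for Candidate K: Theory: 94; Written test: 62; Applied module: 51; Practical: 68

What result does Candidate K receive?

Written test (62) ≤ Theory (94), so Theory stays at 94.
Weighted total:
  Theory 94 × 0.16 = 15.04
  Written test 62 × 0.38 = 23.56
  Applied module 51 × 0.24 = 12.24
  Practical 68 × 0.22 = 14.96
Sum = 65.8
65.8 is ≥ 65 and < 92 → Proficient

Proficient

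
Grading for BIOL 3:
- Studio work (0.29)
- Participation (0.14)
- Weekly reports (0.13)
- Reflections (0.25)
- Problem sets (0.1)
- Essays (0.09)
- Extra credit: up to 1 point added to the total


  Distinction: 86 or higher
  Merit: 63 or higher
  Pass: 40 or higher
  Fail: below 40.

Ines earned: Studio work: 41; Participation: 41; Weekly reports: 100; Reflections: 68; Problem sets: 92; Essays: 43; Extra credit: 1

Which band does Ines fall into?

Weighted total:
  Studio work 41 × 0.29 = 11.89
  Participation 41 × 0.14 = 5.74
  Weekly reports 100 × 0.13 = 13
  Reflections 68 × 0.25 = 17
  Problem sets 92 × 0.1 = 9.2
  Essays 43 × 0.09 = 3.87
Sum = 60.7
Extra credit: 60.7 + 1 = 61.7
61.7 is ≥ 40 and < 63 → Pass

Pass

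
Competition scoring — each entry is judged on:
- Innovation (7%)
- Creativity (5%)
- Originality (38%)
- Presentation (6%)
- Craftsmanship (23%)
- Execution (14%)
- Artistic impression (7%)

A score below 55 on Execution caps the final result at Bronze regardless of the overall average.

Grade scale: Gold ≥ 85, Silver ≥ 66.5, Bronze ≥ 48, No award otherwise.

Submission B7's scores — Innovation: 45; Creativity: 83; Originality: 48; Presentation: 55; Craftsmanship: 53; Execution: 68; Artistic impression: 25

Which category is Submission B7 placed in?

Bronze

Execution score 68 ≥ 55: minimum met.
Weighted total:
  Innovation 45 × 0.07 = 3.15
  Creativity 83 × 0.05 = 4.15
  Originality 48 × 0.38 = 18.24
  Presentation 55 × 0.06 = 3.3
  Craftsmanship 53 × 0.23 = 12.19
  Execution 68 × 0.14 = 9.52
  Artistic impression 25 × 0.07 = 1.75
Sum = 52.3
52.3 is ≥ 48 and < 66.5 → Bronze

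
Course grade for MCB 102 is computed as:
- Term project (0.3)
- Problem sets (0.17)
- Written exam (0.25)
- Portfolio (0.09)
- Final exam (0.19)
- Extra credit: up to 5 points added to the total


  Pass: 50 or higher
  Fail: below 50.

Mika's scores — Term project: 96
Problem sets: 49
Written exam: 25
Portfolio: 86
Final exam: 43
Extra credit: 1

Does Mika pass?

Pass

Weighted total:
  Term project 96 × 0.3 = 28.8
  Problem sets 49 × 0.17 = 8.33
  Written exam 25 × 0.25 = 6.25
  Portfolio 86 × 0.09 = 7.74
  Final exam 43 × 0.19 = 8.17
Sum = 59.29
Extra credit: 59.29 + 1 = 60.29
60.29 ≥ 50 → Pass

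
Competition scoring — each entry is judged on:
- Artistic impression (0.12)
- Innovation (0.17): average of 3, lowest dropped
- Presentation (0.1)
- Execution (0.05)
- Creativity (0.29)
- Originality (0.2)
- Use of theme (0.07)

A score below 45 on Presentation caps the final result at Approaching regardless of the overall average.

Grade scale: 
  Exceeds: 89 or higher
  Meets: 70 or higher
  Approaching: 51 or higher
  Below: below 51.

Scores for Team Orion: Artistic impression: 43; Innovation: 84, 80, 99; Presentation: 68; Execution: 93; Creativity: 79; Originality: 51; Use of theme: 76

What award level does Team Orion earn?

Innovation: drop 80 → average of remaining 2 = 183/2 = 91.5
Presentation score 68 ≥ 45: minimum met.
Weighted total:
  Artistic impression 43 × 0.12 = 5.16
  Innovation 91.5 × 0.17 = 15.555
  Presentation 68 × 0.1 = 6.8
  Execution 93 × 0.05 = 4.65
  Creativity 79 × 0.29 = 22.91
  Originality 51 × 0.2 = 10.2
  Use of theme 76 × 0.07 = 5.32
Sum = 70.595
70.595 is ≥ 70 and < 89 → Meets

Meets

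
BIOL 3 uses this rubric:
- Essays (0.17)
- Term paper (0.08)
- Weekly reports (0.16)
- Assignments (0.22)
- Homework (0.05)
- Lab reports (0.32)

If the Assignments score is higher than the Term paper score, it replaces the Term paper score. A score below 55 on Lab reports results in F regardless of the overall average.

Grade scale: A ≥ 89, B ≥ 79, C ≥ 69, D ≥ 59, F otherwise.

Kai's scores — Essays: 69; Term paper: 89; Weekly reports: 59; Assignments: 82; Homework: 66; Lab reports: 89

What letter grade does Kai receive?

Assignments (82) ≤ Term paper (89), so Term paper stays at 89.
Lab reports score 89 ≥ 55: minimum met.
Weighted total:
  Essays 69 × 0.17 = 11.73
  Term paper 89 × 0.08 = 7.12
  Weekly reports 59 × 0.16 = 9.44
  Assignments 82 × 0.22 = 18.04
  Homework 66 × 0.05 = 3.3
  Lab reports 89 × 0.32 = 28.48
Sum = 78.11
78.11 is ≥ 69 and < 79 → C

C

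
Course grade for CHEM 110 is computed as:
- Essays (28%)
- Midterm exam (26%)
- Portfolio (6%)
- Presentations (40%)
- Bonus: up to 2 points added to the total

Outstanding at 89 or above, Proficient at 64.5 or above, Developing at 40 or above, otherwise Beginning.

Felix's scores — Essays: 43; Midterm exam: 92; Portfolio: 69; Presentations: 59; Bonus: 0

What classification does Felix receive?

Weighted total:
  Essays 43 × 0.28 = 12.04
  Midterm exam 92 × 0.26 = 23.92
  Portfolio 69 × 0.06 = 4.14
  Presentations 59 × 0.4 = 23.6
Sum = 63.7
Bonus: 63.7 + 0 = 63.7
63.7 is ≥ 40 and < 64.5 → Developing

Developing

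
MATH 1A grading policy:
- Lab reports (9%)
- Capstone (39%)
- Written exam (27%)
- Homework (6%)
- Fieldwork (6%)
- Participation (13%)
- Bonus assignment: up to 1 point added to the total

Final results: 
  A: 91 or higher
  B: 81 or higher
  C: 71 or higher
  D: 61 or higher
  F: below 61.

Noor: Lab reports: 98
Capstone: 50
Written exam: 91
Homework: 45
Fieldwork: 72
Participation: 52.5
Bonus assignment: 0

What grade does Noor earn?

D

Weighted total:
  Lab reports 98 × 0.09 = 8.82
  Capstone 50 × 0.39 = 19.5
  Written exam 91 × 0.27 = 24.57
  Homework 45 × 0.06 = 2.7
  Fieldwork 72 × 0.06 = 4.32
  Participation 52.5 × 0.13 = 6.825
Sum = 66.735
Bonus assignment: 66.735 + 0 = 66.735
66.735 is ≥ 61 and < 71 → D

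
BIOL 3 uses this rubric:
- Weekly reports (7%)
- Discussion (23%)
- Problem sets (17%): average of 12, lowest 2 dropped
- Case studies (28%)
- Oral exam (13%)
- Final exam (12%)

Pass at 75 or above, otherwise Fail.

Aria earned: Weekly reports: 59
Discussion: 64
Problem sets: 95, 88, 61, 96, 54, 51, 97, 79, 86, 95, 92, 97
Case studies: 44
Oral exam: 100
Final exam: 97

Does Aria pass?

Problem sets: drop 51, 54 → average of remaining 10 = 886/10 = 88.6
Weighted total:
  Weekly reports 59 × 0.07 = 4.13
  Discussion 64 × 0.23 = 14.72
  Problem sets 88.6 × 0.17 = 15.062
  Case studies 44 × 0.28 = 12.32
  Oral exam 100 × 0.13 = 13
  Final exam 97 × 0.12 = 11.64
Sum = 70.872
70.872 < 75 → Fail

Fail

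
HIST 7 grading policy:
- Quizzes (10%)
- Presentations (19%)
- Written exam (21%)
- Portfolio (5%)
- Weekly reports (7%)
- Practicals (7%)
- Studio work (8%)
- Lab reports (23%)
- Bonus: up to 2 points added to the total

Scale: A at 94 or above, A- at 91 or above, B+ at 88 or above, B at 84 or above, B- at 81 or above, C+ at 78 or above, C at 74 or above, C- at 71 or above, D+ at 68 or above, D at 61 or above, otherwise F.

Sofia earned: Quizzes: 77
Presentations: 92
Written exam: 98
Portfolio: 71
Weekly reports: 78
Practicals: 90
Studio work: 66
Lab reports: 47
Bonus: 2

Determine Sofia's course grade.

Weighted total:
  Quizzes 77 × 0.1 = 7.7
  Presentations 92 × 0.19 = 17.48
  Written exam 98 × 0.21 = 20.58
  Portfolio 71 × 0.05 = 3.55
  Weekly reports 78 × 0.07 = 5.46
  Practicals 90 × 0.07 = 6.3
  Studio work 66 × 0.08 = 5.28
  Lab reports 47 × 0.23 = 10.81
Sum = 77.16
Bonus: 77.16 + 2 = 79.16
79.16 is ≥ 78 and < 81 → C+

C+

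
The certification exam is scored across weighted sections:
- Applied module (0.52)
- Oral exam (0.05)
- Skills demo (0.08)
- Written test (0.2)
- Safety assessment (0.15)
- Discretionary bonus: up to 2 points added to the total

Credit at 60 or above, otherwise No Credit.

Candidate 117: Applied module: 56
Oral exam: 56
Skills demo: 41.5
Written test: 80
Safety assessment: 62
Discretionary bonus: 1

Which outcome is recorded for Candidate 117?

Weighted total:
  Applied module 56 × 0.52 = 29.12
  Oral exam 56 × 0.05 = 2.8
  Skills demo 41.5 × 0.08 = 3.32
  Written test 80 × 0.2 = 16
  Safety assessment 62 × 0.15 = 9.3
Sum = 60.54
Discretionary bonus: 60.54 + 1 = 61.54
61.54 ≥ 60 → Credit

Credit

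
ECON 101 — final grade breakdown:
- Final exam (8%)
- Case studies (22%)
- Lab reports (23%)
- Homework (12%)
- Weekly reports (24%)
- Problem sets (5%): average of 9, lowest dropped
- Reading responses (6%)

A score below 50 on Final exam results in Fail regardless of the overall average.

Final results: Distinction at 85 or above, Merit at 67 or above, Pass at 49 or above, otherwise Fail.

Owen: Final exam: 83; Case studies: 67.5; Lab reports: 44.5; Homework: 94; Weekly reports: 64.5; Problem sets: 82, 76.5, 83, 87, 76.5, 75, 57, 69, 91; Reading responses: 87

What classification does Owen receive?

Merit

Problem sets: drop 57 → average of remaining 8 = 640/8 = 80
Final exam score 83 ≥ 50: minimum met.
Weighted total:
  Final exam 83 × 0.08 = 6.64
  Case studies 67.5 × 0.22 = 14.85
  Lab reports 44.5 × 0.23 = 10.235
  Homework 94 × 0.12 = 11.28
  Weekly reports 64.5 × 0.24 = 15.48
  Problem sets 80 × 0.05 = 4
  Reading responses 87 × 0.06 = 5.22
Sum = 67.705
67.705 is ≥ 67 and < 85 → Merit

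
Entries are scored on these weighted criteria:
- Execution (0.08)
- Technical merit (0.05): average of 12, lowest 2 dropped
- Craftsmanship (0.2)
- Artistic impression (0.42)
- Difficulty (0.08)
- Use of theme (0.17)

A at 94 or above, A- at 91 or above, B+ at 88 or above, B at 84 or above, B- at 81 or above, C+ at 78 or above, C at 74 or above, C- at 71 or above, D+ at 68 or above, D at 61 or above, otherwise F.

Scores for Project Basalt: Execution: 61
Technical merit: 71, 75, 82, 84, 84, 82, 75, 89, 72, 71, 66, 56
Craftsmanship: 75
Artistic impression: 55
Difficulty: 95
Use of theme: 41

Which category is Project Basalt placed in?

D

Technical merit: drop 56, 66 → average of remaining 10 = 785/10 = 78.5
Weighted total:
  Execution 61 × 0.08 = 4.88
  Technical merit 78.5 × 0.05 = 3.925
  Craftsmanship 75 × 0.2 = 15
  Artistic impression 55 × 0.42 = 23.1
  Difficulty 95 × 0.08 = 7.6
  Use of theme 41 × 0.17 = 6.97
Sum = 61.475
61.475 is ≥ 61 and < 68 → D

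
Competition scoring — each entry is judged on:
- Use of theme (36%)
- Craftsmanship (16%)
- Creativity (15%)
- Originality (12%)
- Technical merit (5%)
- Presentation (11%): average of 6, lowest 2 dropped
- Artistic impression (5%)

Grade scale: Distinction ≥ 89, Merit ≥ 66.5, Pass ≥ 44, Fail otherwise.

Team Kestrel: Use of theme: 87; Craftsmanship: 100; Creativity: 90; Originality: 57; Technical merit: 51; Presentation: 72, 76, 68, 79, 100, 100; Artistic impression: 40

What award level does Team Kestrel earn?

Merit

Presentation: drop 68, 72 → average of remaining 4 = 355/4 = 88.75
Weighted total:
  Use of theme 87 × 0.36 = 31.32
  Craftsmanship 100 × 0.16 = 16
  Creativity 90 × 0.15 = 13.5
  Originality 57 × 0.12 = 6.84
  Technical merit 51 × 0.05 = 2.55
  Presentation 88.75 × 0.11 = 9.7625
  Artistic impression 40 × 0.05 = 2
Sum = 81.9725
81.9725 is ≥ 66.5 and < 89 → Merit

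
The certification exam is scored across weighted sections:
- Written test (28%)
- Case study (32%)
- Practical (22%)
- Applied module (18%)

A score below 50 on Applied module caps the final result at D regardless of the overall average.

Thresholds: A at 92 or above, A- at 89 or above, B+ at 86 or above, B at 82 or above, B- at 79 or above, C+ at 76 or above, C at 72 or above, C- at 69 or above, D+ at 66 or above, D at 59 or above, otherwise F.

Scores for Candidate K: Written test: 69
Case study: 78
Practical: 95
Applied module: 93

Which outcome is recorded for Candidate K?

Applied module score 93 ≥ 50: minimum met.
Weighted total:
  Written test 69 × 0.28 = 19.32
  Case study 78 × 0.32 = 24.96
  Practical 95 × 0.22 = 20.9
  Applied module 93 × 0.18 = 16.74
Sum = 81.92
81.92 is ≥ 79 and < 82 → B-

B-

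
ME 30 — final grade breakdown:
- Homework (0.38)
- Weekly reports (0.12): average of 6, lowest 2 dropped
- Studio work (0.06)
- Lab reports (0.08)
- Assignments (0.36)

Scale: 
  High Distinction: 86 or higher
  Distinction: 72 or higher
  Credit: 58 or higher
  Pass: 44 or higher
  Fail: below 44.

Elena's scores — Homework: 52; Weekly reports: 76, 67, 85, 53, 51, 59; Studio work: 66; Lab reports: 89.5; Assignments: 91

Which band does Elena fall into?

Weekly reports: drop 51, 53 → average of remaining 4 = 287/4 = 71.75
Weighted total:
  Homework 52 × 0.38 = 19.76
  Weekly reports 71.75 × 0.12 = 8.61
  Studio work 66 × 0.06 = 3.96
  Lab reports 89.5 × 0.08 = 7.16
  Assignments 91 × 0.36 = 32.76
Sum = 72.25
72.25 is ≥ 72 and < 86 → Distinction

Distinction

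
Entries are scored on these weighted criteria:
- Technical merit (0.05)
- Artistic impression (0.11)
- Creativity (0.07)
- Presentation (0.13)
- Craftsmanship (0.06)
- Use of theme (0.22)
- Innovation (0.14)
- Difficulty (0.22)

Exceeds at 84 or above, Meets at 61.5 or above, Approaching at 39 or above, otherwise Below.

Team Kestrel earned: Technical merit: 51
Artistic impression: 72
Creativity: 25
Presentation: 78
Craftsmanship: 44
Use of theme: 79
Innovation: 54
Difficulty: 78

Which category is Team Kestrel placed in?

Meets

Weighted total:
  Technical merit 51 × 0.05 = 2.55
  Artistic impression 72 × 0.11 = 7.92
  Creativity 25 × 0.07 = 1.75
  Presentation 78 × 0.13 = 10.14
  Craftsmanship 44 × 0.06 = 2.64
  Use of theme 79 × 0.22 = 17.38
  Innovation 54 × 0.14 = 7.56
  Difficulty 78 × 0.22 = 17.16
Sum = 67.1
67.1 is ≥ 61.5 and < 84 → Meets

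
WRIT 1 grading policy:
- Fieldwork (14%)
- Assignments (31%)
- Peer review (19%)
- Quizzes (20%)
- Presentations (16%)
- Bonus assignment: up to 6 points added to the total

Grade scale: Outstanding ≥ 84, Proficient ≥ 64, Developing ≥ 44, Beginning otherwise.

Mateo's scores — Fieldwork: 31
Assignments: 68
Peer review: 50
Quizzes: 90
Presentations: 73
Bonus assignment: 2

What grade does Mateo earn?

Proficient

Weighted total:
  Fieldwork 31 × 0.14 = 4.34
  Assignments 68 × 0.31 = 21.08
  Peer review 50 × 0.19 = 9.5
  Quizzes 90 × 0.2 = 18
  Presentations 73 × 0.16 = 11.68
Sum = 64.6
Bonus assignment: 64.6 + 2 = 66.6
66.6 is ≥ 64 and < 84 → Proficient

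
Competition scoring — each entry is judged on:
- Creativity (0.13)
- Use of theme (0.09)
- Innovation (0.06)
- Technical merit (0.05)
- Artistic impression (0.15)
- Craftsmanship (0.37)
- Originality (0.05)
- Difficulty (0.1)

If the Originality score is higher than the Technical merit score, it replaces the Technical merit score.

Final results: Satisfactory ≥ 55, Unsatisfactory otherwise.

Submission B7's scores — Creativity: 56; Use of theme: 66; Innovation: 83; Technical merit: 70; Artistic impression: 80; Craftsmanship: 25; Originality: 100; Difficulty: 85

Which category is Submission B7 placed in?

Originality (100) > Technical merit (70), so Technical merit counts as 100.
Weighted total:
  Creativity 56 × 0.13 = 7.28
  Use of theme 66 × 0.09 = 5.94
  Innovation 83 × 0.06 = 4.98
  Technical merit 100 × 0.05 = 5
  Artistic impression 80 × 0.15 = 12
  Craftsmanship 25 × 0.37 = 9.25
  Originality 100 × 0.05 = 5
  Difficulty 85 × 0.1 = 8.5
Sum = 57.95
57.95 ≥ 55 → Satisfactory

Satisfactory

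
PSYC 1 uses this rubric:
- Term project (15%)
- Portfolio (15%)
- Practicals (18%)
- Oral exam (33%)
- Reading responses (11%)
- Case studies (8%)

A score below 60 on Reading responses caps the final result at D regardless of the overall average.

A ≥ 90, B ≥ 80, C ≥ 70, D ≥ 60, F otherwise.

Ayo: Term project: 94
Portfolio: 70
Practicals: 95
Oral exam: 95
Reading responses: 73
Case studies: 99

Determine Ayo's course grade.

Reading responses score 73 ≥ 60: minimum met.
Weighted total:
  Term project 94 × 0.15 = 14.1
  Portfolio 70 × 0.15 = 10.5
  Practicals 95 × 0.18 = 17.1
  Oral exam 95 × 0.33 = 31.35
  Reading responses 73 × 0.11 = 8.03
  Case studies 99 × 0.08 = 7.92
Sum = 89
89 is ≥ 80 and < 90 → B

B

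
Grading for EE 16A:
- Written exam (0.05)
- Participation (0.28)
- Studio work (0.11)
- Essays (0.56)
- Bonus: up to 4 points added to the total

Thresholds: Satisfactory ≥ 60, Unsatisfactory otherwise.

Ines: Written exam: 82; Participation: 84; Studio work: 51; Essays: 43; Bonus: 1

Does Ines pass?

Unsatisfactory

Weighted total:
  Written exam 82 × 0.05 = 4.1
  Participation 84 × 0.28 = 23.52
  Studio work 51 × 0.11 = 5.61
  Essays 43 × 0.56 = 24.08
Sum = 57.31
Bonus: 57.31 + 1 = 58.31
58.31 < 60 → Unsatisfactory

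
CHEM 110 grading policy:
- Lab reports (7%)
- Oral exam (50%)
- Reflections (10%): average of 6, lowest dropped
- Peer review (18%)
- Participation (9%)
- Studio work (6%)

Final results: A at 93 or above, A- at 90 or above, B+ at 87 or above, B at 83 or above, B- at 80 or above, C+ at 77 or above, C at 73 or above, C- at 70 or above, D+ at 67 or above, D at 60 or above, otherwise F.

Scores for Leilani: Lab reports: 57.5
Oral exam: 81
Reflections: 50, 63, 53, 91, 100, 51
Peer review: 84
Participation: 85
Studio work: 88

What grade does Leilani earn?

C+

Reflections: drop 50 → average of remaining 5 = 358/5 = 71.6
Weighted total:
  Lab reports 57.5 × 0.07 = 4.025
  Oral exam 81 × 0.5 = 40.5
  Reflections 71.6 × 0.1 = 7.16
  Peer review 84 × 0.18 = 15.12
  Participation 85 × 0.09 = 7.65
  Studio work 88 × 0.06 = 5.28
Sum = 79.735
79.735 is ≥ 77 and < 80 → C+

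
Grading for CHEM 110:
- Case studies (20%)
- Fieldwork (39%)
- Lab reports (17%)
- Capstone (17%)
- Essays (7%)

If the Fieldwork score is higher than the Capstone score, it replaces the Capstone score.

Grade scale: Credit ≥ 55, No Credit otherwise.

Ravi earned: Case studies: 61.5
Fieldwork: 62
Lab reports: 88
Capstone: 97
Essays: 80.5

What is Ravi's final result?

Fieldwork (62) ≤ Capstone (97), so Capstone stays at 97.
Weighted total:
  Case studies 61.5 × 0.2 = 12.3
  Fieldwork 62 × 0.39 = 24.18
  Lab reports 88 × 0.17 = 14.96
  Capstone 97 × 0.17 = 16.49
  Essays 80.5 × 0.07 = 5.635
Sum = 73.565
73.565 ≥ 55 → Credit

Credit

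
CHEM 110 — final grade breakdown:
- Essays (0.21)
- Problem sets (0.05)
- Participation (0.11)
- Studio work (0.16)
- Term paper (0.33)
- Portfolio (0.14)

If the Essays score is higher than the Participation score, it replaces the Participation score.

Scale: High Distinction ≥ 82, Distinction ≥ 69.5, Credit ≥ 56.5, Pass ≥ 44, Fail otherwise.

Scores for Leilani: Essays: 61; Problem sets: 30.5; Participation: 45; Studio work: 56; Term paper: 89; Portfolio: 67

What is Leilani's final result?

Essays (61) > Participation (45), so Participation counts as 61.
Weighted total:
  Essays 61 × 0.21 = 12.81
  Problem sets 30.5 × 0.05 = 1.525
  Participation 61 × 0.11 = 6.71
  Studio work 56 × 0.16 = 8.96
  Term paper 89 × 0.33 = 29.37
  Portfolio 67 × 0.14 = 9.38
Sum = 68.755
68.755 is ≥ 56.5 and < 69.5 → Credit

Credit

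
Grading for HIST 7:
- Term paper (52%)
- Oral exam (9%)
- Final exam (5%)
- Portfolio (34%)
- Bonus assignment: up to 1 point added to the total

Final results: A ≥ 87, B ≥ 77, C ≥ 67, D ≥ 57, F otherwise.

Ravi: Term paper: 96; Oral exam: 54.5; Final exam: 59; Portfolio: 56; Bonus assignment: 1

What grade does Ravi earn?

B

Weighted total:
  Term paper 96 × 0.52 = 49.92
  Oral exam 54.5 × 0.09 = 4.905
  Final exam 59 × 0.05 = 2.95
  Portfolio 56 × 0.34 = 19.04
Sum = 76.815
Bonus assignment: 76.815 + 1 = 77.815
77.815 is ≥ 77 and < 87 → B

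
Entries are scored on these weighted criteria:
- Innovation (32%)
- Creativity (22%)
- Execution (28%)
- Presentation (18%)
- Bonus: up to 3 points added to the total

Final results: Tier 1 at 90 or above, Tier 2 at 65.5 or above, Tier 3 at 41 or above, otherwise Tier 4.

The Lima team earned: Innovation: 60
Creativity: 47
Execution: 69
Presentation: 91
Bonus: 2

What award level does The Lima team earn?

Tier 2

Weighted total:
  Innovation 60 × 0.32 = 19.2
  Creativity 47 × 0.22 = 10.34
  Execution 69 × 0.28 = 19.32
  Presentation 91 × 0.18 = 16.38
Sum = 65.24
Bonus: 65.24 + 2 = 67.24
67.24 is ≥ 65.5 and < 90 → Tier 2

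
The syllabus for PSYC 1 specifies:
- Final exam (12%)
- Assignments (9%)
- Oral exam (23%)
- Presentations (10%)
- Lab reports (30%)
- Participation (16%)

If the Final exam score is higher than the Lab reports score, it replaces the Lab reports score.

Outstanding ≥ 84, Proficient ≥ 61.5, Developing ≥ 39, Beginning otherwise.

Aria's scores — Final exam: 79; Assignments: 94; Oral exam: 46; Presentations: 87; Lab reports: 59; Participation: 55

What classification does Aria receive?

Final exam (79) > Lab reports (59), so Lab reports counts as 79.
Weighted total:
  Final exam 79 × 0.12 = 9.48
  Assignments 94 × 0.09 = 8.46
  Oral exam 46 × 0.23 = 10.58
  Presentations 87 × 0.1 = 8.7
  Lab reports 79 × 0.3 = 23.7
  Participation 55 × 0.16 = 8.8
Sum = 69.72
69.72 is ≥ 61.5 and < 84 → Proficient

Proficient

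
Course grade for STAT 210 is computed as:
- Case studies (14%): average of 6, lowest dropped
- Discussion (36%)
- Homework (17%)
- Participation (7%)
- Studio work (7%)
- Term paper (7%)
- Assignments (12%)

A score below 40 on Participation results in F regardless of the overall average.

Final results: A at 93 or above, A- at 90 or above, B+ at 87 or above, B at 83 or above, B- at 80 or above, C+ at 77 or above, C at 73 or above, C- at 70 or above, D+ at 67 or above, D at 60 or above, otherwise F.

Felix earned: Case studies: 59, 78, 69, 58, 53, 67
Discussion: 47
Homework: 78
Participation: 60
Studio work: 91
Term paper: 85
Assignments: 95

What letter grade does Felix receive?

Case studies: drop 53 → average of remaining 5 = 331/5 = 66.2
Participation score 60 ≥ 40: minimum met.
Weighted total:
  Case studies 66.2 × 0.14 = 9.268
  Discussion 47 × 0.36 = 16.92
  Homework 78 × 0.17 = 13.26
  Participation 60 × 0.07 = 4.2
  Studio work 91 × 0.07 = 6.37
  Term paper 85 × 0.07 = 5.95
  Assignments 95 × 0.12 = 11.4
Sum = 67.368
67.368 is ≥ 67 and < 70 → D+

D+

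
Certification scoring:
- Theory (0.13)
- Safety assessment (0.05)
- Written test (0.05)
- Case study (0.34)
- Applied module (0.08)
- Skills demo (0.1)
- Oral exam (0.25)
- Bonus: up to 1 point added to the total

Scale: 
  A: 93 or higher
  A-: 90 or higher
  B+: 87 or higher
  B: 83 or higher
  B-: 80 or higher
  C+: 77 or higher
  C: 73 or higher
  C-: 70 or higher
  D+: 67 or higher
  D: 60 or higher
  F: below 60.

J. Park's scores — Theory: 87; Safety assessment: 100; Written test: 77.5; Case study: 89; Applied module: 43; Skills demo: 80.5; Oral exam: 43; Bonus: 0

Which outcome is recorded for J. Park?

C-

Weighted total:
  Theory 87 × 0.13 = 11.31
  Safety assessment 100 × 0.05 = 5
  Written test 77.5 × 0.05 = 3.875
  Case study 89 × 0.34 = 30.26
  Applied module 43 × 0.08 = 3.44
  Skills demo 80.5 × 0.1 = 8.05
  Oral exam 43 × 0.25 = 10.75
Sum = 72.685
Bonus: 72.685 + 0 = 72.685
72.685 is ≥ 70 and < 73 → C-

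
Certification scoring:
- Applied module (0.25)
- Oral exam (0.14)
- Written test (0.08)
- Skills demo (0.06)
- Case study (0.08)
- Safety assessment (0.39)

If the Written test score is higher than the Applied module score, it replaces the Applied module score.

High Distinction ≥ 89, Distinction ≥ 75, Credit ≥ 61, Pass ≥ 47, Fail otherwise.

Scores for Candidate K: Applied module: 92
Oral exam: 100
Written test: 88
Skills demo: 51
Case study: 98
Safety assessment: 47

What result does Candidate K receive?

Credit

Written test (88) ≤ Applied module (92), so Applied module stays at 92.
Weighted total:
  Applied module 92 × 0.25 = 23
  Oral exam 100 × 0.14 = 14
  Written test 88 × 0.08 = 7.04
  Skills demo 51 × 0.06 = 3.06
  Case study 98 × 0.08 = 7.84
  Safety assessment 47 × 0.39 = 18.33
Sum = 73.27
73.27 is ≥ 61 and < 75 → Credit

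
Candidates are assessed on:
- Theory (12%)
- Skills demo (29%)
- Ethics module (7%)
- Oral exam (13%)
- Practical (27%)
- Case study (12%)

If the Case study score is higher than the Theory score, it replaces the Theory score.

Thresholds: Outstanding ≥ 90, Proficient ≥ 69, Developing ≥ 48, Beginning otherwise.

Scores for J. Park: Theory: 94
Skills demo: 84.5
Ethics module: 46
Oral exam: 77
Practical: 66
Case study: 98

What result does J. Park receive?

Proficient

Case study (98) > Theory (94), so Theory counts as 98.
Weighted total:
  Theory 98 × 0.12 = 11.76
  Skills demo 84.5 × 0.29 = 24.505
  Ethics module 46 × 0.07 = 3.22
  Oral exam 77 × 0.13 = 10.01
  Practical 66 × 0.27 = 17.82
  Case study 98 × 0.12 = 11.76
Sum = 79.075
79.075 is ≥ 69 and < 90 → Proficient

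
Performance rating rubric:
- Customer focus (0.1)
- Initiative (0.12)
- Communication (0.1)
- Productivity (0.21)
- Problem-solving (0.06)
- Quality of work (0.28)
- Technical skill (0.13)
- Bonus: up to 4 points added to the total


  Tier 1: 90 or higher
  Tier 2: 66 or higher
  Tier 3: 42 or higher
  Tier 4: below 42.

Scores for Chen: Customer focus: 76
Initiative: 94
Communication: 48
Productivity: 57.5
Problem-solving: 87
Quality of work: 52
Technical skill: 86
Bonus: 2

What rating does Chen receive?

Tier 2

Weighted total:
  Customer focus 76 × 0.1 = 7.6
  Initiative 94 × 0.12 = 11.28
  Communication 48 × 0.1 = 4.8
  Productivity 57.5 × 0.21 = 12.075
  Problem-solving 87 × 0.06 = 5.22
  Quality of work 52 × 0.28 = 14.56
  Technical skill 86 × 0.13 = 11.18
Sum = 66.715
Bonus: 66.715 + 2 = 68.715
68.715 is ≥ 66 and < 90 → Tier 2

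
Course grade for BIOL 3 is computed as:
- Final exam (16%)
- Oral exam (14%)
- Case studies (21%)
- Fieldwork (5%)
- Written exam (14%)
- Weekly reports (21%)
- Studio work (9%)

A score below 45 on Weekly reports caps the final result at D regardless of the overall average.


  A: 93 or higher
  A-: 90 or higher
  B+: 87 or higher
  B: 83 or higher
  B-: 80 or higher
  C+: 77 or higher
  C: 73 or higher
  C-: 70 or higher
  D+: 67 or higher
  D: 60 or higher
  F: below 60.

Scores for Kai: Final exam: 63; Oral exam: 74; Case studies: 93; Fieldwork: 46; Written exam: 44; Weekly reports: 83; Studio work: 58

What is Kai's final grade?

C-

Weekly reports score 83 ≥ 45: minimum met.
Weighted total:
  Final exam 63 × 0.16 = 10.08
  Oral exam 74 × 0.14 = 10.36
  Case studies 93 × 0.21 = 19.53
  Fieldwork 46 × 0.05 = 2.3
  Written exam 44 × 0.14 = 6.16
  Weekly reports 83 × 0.21 = 17.43
  Studio work 58 × 0.09 = 5.22
Sum = 71.08
71.08 is ≥ 70 and < 73 → C-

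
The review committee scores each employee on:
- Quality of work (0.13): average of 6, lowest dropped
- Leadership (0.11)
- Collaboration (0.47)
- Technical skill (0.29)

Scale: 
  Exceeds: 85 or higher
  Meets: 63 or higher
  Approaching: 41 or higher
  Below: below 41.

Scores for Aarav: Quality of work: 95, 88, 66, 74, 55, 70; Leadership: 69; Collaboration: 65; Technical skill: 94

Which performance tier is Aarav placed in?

Quality of work: drop 55 → average of remaining 5 = 393/5 = 78.6
Weighted total:
  Quality of work 78.6 × 0.13 = 10.218
  Leadership 69 × 0.11 = 7.59
  Collaboration 65 × 0.47 = 30.55
  Technical skill 94 × 0.29 = 27.26
Sum = 75.618
75.618 is ≥ 63 and < 85 → Meets

Meets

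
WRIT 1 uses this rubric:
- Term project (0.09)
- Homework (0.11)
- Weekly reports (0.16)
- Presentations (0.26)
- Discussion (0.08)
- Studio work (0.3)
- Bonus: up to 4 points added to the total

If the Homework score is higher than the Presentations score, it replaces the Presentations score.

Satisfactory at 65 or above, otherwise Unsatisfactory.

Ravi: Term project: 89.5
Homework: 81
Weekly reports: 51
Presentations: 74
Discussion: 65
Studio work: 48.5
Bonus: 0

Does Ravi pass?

Homework (81) > Presentations (74), so Presentations counts as 81.
Weighted total:
  Term project 89.5 × 0.09 = 8.055
  Homework 81 × 0.11 = 8.91
  Weekly reports 51 × 0.16 = 8.16
  Presentations 81 × 0.26 = 21.06
  Discussion 65 × 0.08 = 5.2
  Studio work 48.5 × 0.3 = 14.55
Sum = 65.935
Bonus: 65.935 + 0 = 65.935
65.935 ≥ 65 → Satisfactory

Satisfactory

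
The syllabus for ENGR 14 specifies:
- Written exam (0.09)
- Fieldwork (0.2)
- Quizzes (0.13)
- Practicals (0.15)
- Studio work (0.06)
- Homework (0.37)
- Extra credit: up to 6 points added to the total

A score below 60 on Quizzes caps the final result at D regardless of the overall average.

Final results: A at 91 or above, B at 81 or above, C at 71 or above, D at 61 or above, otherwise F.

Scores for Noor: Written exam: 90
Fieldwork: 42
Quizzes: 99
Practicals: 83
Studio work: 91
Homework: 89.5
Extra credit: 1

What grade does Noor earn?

Quizzes score 99 ≥ 60: minimum met.
Weighted total:
  Written exam 90 × 0.09 = 8.1
  Fieldwork 42 × 0.2 = 8.4
  Quizzes 99 × 0.13 = 12.87
  Practicals 83 × 0.15 = 12.45
  Studio work 91 × 0.06 = 5.46
  Homework 89.5 × 0.37 = 33.115
Sum = 80.395
Extra credit: 80.395 + 1 = 81.395
81.395 is ≥ 81 and < 91 → B

B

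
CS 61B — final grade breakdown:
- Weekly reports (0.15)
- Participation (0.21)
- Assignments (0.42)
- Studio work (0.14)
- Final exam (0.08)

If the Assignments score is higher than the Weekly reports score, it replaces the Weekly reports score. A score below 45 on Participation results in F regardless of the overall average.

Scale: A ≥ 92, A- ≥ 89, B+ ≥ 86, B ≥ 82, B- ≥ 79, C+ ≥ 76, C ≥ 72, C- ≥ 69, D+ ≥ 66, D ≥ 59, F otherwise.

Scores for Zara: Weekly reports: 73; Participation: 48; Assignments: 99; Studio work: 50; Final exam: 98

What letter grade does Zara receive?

Assignments (99) > Weekly reports (73), so Weekly reports counts as 99.
Participation score 48 ≥ 45: minimum met.
Weighted total:
  Weekly reports 99 × 0.15 = 14.85
  Participation 48 × 0.21 = 10.08
  Assignments 99 × 0.42 = 41.58
  Studio work 50 × 0.14 = 7
  Final exam 98 × 0.08 = 7.84
Sum = 81.35
81.35 is ≥ 79 and < 82 → B-

B-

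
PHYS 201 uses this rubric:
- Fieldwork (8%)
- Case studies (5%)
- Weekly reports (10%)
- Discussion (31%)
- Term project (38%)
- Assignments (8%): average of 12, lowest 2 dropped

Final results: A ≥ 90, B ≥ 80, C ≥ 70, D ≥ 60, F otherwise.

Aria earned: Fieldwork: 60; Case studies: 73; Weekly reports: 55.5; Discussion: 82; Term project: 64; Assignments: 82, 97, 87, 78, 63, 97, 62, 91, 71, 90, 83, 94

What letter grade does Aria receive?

Assignments: drop 62, 63 → average of remaining 10 = 870/10 = 87
Weighted total:
  Fieldwork 60 × 0.08 = 4.8
  Case studies 73 × 0.05 = 3.65
  Weekly reports 55.5 × 0.1 = 5.55
  Discussion 82 × 0.31 = 25.42
  Term project 64 × 0.38 = 24.32
  Assignments 87 × 0.08 = 6.96
Sum = 70.7
70.7 is ≥ 70 and < 80 → C

C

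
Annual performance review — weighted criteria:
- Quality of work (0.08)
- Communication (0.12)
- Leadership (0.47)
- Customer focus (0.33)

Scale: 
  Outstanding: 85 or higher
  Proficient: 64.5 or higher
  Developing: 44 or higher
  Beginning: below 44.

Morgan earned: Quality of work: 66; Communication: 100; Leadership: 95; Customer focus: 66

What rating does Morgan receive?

Weighted total:
  Quality of work 66 × 0.08 = 5.28
  Communication 100 × 0.12 = 12
  Leadership 95 × 0.47 = 44.65
  Customer focus 66 × 0.33 = 21.78
Sum = 83.71
83.71 is ≥ 64.5 and < 85 → Proficient

Proficient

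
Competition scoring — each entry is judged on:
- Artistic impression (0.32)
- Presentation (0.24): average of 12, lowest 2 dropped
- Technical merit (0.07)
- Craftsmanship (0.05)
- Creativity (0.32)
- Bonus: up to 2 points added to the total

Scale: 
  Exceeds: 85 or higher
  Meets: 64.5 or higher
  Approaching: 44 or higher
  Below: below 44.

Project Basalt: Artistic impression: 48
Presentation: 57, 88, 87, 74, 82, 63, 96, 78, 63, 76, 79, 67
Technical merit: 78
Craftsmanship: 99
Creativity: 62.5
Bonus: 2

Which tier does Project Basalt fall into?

Presentation: drop 57, 63 → average of remaining 10 = 790/10 = 79
Weighted total:
  Artistic impression 48 × 0.32 = 15.36
  Presentation 79 × 0.24 = 18.96
  Technical merit 78 × 0.07 = 5.46
  Craftsmanship 99 × 0.05 = 4.95
  Creativity 62.5 × 0.32 = 20
Sum = 64.73
Bonus: 64.73 + 2 = 66.73
66.73 is ≥ 64.5 and < 85 → Meets

Meets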